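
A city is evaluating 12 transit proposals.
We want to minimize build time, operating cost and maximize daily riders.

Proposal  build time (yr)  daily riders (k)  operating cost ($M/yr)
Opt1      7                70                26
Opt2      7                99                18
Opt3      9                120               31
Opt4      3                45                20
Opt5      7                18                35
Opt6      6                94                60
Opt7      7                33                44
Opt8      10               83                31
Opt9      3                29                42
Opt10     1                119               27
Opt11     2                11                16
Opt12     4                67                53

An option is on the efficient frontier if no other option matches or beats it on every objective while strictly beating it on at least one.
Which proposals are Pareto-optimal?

Opt2, Opt3, Opt4, Opt10, Opt11

Opt1: dominated by Opt2 (build time 7≤7, daily riders 99≥70, operating cost 18≤26).
Opt2: not dominated.
Opt3: not dominated (best daily riders).
Opt4: not dominated.
Opt5: dominated by Opt1 (build time 7≤7, daily riders 70≥18, operating cost 26≤35).
Opt6: dominated by Opt10 (build time 1≤6, daily riders 119≥94, operating cost 27≤60).
Opt7: dominated by Opt1 (build time 7≤7, daily riders 70≥33, operating cost 26≤44).
Opt8: dominated by Opt2 (build time 7≤10, daily riders 99≥83, operating cost 18≤31).
Opt9: dominated by Opt4 (build time 3≤3, daily riders 45≥29, operating cost 20≤42).
Opt10: not dominated (best build time).
Opt11: not dominated (best operating cost).
Opt12: dominated by Opt10 (build time 1≤4, daily riders 119≥67, operating cost 27≤53).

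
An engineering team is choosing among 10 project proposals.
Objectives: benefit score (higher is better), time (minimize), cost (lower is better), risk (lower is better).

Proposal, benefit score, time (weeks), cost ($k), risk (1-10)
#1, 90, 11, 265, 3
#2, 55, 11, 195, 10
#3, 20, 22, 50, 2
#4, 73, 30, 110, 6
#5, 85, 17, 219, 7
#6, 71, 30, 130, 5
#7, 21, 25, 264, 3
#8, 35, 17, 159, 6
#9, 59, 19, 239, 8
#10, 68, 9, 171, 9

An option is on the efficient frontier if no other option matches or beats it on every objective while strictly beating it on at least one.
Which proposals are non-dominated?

#1, #3, #4, #5, #6, #7, #8, #10

#1: not dominated (best benefit score).
#2: dominated by #10 (benefit score 68≥55, time 9≤11, cost 171≤195, risk 9≤10).
#3: not dominated (best cost).
#4: not dominated.
#5: not dominated.
#6: not dominated.
#7: not dominated.
#8: not dominated.
#9: dominated by #5 (benefit score 85≥59, time 17≤19, cost 219≤239, risk 7≤8).
#10: not dominated (best time).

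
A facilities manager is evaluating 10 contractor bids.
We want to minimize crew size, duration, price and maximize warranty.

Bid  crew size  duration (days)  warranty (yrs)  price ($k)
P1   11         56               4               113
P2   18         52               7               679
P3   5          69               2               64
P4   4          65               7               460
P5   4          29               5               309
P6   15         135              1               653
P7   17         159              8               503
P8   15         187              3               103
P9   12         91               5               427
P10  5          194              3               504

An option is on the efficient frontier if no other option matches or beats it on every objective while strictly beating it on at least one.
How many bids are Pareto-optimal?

7

P1: not dominated.
P2: not dominated.
P3: not dominated (best price).
P4: not dominated.
P5: not dominated (best duration).
P6: dominated by P1 (crew size 11≤15, duration 56≤135, warranty 4≥1, price 113≤653).
P7: not dominated (best warranty).
P8: not dominated.
P9: dominated by P5 (crew size 4≤12, duration 29≤91, warranty 5≥5, price 309≤427).
P10: dominated by P4 (crew size 4≤5, duration 65≤194, warranty 7≥3, price 460≤504).
Pareto-optimal: P1, P2, P3, P4, P5, P7, P8 → 7.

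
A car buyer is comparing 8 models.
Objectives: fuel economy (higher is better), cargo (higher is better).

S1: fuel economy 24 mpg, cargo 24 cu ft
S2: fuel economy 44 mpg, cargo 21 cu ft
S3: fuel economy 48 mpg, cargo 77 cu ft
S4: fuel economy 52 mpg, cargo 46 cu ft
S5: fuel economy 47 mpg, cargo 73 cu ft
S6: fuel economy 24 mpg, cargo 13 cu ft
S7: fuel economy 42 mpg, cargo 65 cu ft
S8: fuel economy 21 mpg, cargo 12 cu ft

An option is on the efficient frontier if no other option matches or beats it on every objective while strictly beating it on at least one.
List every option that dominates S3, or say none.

S1: worse on fuel economy (24 vs 48).
S2: worse on fuel economy (44 vs 48).
S4: worse on cargo (46 vs 77).
S5: worse on fuel economy (47 vs 48).
S6: worse on fuel economy (24 vs 48).
S7: worse on fuel economy (42 vs 48).
S8: worse on fuel economy (21 vs 48).
No option dominates S3.

none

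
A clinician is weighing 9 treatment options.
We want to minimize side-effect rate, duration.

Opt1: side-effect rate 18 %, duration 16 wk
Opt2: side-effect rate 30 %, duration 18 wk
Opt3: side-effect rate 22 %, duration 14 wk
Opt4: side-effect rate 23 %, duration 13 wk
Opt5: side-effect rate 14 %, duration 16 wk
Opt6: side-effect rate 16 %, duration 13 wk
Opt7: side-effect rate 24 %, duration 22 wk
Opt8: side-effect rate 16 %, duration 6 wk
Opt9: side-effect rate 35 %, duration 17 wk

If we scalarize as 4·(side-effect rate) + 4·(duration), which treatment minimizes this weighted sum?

Opt1: 4·18 + 4·16 = 136
Opt2: 4·30 + 4·18 = 192
Opt3: 4·22 + 4·14 = 144
Opt4: 4·23 + 4·13 = 144
Opt5: 4·14 + 4·16 = 120
Opt6: 4·16 + 4·13 = 116
Opt7: 4·24 + 4·22 = 184
Opt8: 4·16 + 4·6 = 88
Opt9: 4·35 + 4·17 = 208
Lowest: Opt8 at 88.

Opt8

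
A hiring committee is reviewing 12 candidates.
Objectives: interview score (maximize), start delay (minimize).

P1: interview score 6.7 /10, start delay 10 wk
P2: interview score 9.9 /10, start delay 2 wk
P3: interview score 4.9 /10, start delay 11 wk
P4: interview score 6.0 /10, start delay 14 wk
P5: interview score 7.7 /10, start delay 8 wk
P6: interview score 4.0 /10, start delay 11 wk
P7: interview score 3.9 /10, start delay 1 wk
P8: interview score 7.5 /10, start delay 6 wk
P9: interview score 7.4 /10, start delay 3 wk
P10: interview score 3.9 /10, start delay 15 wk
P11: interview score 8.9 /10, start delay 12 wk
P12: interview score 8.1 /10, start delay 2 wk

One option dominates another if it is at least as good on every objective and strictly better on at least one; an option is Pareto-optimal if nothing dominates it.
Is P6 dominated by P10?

No

P10 vs P6: P10 is worse on interview score (3.9 vs 4.0), so it does not dominate P6.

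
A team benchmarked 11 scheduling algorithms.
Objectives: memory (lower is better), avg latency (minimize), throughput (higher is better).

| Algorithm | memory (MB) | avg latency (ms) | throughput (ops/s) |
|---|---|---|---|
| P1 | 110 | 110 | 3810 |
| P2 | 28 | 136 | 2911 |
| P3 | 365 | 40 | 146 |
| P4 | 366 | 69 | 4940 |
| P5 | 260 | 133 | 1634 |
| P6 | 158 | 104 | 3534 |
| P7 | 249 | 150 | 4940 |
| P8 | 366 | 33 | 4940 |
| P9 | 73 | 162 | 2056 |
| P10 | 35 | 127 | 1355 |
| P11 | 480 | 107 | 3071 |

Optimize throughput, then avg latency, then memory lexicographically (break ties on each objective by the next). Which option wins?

First maximize throughput: best is 4940, kept {P4, P7, P8}.
Then minimize avg latency: best is 33, kept {P8}.

P8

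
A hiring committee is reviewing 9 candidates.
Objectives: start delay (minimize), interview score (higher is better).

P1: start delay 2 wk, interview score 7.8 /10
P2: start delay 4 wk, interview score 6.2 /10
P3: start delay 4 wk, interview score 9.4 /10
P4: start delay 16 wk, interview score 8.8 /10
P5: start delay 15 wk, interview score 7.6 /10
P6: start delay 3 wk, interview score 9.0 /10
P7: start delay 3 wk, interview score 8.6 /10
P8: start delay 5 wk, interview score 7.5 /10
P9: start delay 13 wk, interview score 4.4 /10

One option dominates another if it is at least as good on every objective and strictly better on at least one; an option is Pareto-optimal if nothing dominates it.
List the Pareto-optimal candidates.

P1: not dominated (best start delay).
P2: dominated by P1 (start delay 2≤4, interview score 7.8≥6.2).
P3: not dominated (best interview score).
P4: dominated by P3 (start delay 4≤16, interview score 9.4≥8.8).
P5: dominated by P1 (start delay 2≤15, interview score 7.8≥7.6).
P6: not dominated.
P7: dominated by P6 (start delay 3≤3, interview score 9.0≥8.6).
P8: dominated by P1 (start delay 2≤5, interview score 7.8≥7.5).
P9: dominated by P1 (start delay 2≤13, interview score 7.8≥4.4).

P1, P3, P6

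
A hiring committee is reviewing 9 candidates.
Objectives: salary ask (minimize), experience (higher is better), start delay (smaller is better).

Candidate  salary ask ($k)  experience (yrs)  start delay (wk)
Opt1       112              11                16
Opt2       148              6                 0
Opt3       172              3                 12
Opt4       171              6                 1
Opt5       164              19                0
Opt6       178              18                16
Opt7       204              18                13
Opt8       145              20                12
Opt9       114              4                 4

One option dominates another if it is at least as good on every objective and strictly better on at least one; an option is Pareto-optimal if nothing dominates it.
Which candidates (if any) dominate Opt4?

Opt2: salary ask 148≤171, experience 6≥6, start delay 0≤1 — dominates Opt4.
Opt5: salary ask 164≤171, experience 19≥6, start delay 0≤1 — dominates Opt4.
Others (Opt1, Opt3, Opt6, Opt7, Opt8, Opt9) are each worse than Opt4 on at least one objective.

Opt2, Opt5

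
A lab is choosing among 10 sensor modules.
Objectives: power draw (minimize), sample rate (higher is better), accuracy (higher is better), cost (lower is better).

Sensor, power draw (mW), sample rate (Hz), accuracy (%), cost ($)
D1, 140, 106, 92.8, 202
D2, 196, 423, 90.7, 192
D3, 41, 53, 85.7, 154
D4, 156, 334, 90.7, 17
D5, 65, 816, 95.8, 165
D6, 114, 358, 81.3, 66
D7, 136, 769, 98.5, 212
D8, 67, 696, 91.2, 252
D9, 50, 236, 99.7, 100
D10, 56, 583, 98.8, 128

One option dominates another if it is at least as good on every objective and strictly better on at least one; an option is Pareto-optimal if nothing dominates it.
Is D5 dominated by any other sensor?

No

D1: worse on power draw (140 vs 65).
D2: worse on power draw (196 vs 65).
D3: worse on sample rate (53 vs 816).
D4: worse on power draw (156 vs 65).
D6: worse on power draw (114 vs 65).
D7: worse on power draw (136 vs 65).
D8: worse on power draw (67 vs 65).
D9: worse on sample rate (236 vs 816).
D10: worse on sample rate (583 vs 816).
No option is at least as good as D5 on every objective and strictly better on one.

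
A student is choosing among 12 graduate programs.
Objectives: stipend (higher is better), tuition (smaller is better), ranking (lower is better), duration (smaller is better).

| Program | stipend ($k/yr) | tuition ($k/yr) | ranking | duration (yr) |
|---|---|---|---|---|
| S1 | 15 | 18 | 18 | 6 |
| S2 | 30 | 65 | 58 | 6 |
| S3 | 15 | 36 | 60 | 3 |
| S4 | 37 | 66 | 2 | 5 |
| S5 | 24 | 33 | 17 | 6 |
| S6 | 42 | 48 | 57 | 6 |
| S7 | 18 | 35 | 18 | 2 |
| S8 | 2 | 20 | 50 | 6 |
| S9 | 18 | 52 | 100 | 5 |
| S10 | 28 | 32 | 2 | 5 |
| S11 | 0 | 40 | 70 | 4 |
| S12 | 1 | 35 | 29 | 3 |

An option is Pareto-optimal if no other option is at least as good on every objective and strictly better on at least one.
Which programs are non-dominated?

S1: not dominated (best tuition).
S2: dominated by S6 (stipend 42≥30, tuition 48≤65, ranking 57≤58, duration 6≤6).
S3: dominated by S7 (stipend 18≥15, tuition 35≤36, ranking 18≤60, duration 2≤3).
S4: not dominated.
S5: dominated by S10 (stipend 28≥24, tuition 32≤33, ranking 2≤17, duration 5≤6).
S6: not dominated (best stipend).
S7: not dominated (best duration).
S8: dominated by S1 (stipend 15≥2, tuition 18≤20, ranking 18≤50, duration 6≤6).
S9: dominated by S7 (stipend 18≥18, tuition 35≤52, ranking 18≤100, duration 2≤5).
S10: not dominated.
S11: dominated by S3 (stipend 15≥0, tuition 36≤40, ranking 60≤70, duration 3≤4).
S12: dominated by S7 (stipend 18≥1, tuition 35≤35, ranking 18≤29, duration 2≤3).

S1, S4, S6, S7, S10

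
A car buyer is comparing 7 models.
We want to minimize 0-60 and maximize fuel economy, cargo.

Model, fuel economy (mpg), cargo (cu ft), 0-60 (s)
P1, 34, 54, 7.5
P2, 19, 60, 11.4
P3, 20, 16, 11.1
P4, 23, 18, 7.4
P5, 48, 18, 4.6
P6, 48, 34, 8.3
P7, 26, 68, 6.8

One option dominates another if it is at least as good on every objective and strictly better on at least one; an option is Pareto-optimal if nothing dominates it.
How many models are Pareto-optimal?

P1: not dominated.
P2: dominated by P7 (fuel economy 26≥19, cargo 68≥60, 0-60 6.8≤11.4).
P3: dominated by P1 (fuel economy 34≥20, cargo 54≥16, 0-60 7.5≤11.1).
P4: dominated by P5 (fuel economy 48≥23, cargo 18≥18, 0-60 4.6≤7.4).
P5: not dominated (best 0-60).
P6: not dominated.
P7: not dominated (best cargo).
Pareto-optimal: P1, P5, P6, P7 → 4.

4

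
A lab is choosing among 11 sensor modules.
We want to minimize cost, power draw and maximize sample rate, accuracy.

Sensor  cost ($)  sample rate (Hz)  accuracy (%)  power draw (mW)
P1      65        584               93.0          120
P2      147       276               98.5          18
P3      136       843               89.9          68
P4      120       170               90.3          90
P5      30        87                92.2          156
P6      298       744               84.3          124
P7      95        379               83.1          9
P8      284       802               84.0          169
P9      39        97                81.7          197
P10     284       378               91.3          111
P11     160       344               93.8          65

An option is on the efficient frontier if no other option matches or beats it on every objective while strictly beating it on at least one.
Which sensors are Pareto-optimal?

P1: not dominated.
P2: not dominated (best accuracy).
P3: not dominated (best sample rate).
P4: not dominated.
P5: not dominated (best cost).
P6: dominated by P3 (cost 136≤298, sample rate 843≥744, accuracy 89.9≥84.3, power draw 68≤124).
P7: not dominated (best power draw).
P8: dominated by P3 (cost 136≤284, sample rate 843≥802, accuracy 89.9≥84.0, power draw 68≤169).
P9: not dominated.
P10: not dominated.
P11: not dominated.

P1, P2, P3, P4, P5, P7, P9, P10, P11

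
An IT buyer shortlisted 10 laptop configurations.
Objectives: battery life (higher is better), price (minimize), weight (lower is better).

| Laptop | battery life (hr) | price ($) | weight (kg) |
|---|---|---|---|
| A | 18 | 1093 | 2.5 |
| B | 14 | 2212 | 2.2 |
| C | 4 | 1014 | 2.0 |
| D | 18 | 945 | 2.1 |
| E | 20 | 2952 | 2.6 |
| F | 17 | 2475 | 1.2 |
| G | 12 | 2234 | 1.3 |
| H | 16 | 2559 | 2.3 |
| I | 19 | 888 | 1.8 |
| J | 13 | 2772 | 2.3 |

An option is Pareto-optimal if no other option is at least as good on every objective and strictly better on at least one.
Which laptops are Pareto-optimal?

A: dominated by D (battery life 18≥18, price 945≤1093, weight 2.1≤2.5).
B: dominated by D (battery life 18≥14, price 945≤2212, weight 2.1≤2.2).
C: dominated by I (battery life 19≥4, price 888≤1014, weight 1.8≤2.0).
D: dominated by I (battery life 19≥18, price 888≤945, weight 1.8≤2.1).
E: not dominated (best battery life).
F: not dominated (best weight).
G: not dominated.
H: dominated by D (battery life 18≥16, price 945≤2559, weight 2.1≤2.3).
I: not dominated (best price).
J: dominated by B (battery life 14≥13, price 2212≤2772, weight 2.2≤2.3).

E, F, G, I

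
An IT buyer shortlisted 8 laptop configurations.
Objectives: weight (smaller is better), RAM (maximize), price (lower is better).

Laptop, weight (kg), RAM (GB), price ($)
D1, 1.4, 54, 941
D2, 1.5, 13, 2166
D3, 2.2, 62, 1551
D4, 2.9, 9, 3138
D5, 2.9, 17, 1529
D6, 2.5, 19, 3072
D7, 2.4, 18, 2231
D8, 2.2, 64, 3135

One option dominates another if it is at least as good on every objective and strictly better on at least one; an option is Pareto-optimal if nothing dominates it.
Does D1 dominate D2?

D1 vs D2: weight 1.4≤1.5, RAM 54≥13, price 941≤2166 — D1 is at least as good on every objective with at least one strict improvement.

Yes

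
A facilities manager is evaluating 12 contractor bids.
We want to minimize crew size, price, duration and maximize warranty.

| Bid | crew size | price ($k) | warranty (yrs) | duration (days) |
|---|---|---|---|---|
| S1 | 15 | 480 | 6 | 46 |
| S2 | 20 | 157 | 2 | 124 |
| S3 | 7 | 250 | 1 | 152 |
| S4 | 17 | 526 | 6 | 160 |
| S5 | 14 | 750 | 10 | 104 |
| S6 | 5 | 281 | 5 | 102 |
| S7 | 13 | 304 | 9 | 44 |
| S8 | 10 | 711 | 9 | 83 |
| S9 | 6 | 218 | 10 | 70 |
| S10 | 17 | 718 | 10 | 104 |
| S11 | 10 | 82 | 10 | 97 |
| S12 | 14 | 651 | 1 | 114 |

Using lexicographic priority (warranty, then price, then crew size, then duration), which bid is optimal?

S11

First maximize warranty: best is 10, kept {S5, S9, S10, S11}.
Then minimize price: best is 82, kept {S11}.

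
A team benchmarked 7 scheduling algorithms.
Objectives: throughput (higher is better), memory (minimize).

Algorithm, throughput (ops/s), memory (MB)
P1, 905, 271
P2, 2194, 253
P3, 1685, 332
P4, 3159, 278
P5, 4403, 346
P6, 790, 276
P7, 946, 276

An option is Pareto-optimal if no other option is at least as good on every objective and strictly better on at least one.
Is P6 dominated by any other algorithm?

P1 vs P6: throughput 905≥790, memory 271≤276 — P1 is at least as good on every objective and strictly better on at least one, so P1 dominates P6.

Yes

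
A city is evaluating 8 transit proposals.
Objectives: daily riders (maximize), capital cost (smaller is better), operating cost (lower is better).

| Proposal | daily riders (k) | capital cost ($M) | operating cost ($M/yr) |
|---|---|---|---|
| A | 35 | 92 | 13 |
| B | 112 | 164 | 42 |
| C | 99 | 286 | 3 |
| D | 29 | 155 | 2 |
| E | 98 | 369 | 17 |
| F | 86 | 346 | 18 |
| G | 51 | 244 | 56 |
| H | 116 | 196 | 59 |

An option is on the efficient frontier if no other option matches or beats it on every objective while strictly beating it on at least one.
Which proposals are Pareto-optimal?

A: not dominated (best capital cost).
B: not dominated.
C: not dominated.
D: not dominated (best operating cost).
E: dominated by C (daily riders 99≥98, capital cost 286≤369, operating cost 3≤17).
F: dominated by C (daily riders 99≥86, capital cost 286≤346, operating cost 3≤18).
G: dominated by B (daily riders 112≥51, capital cost 164≤244, operating cost 42≤56).
H: not dominated (best daily riders).

A, B, C, D, H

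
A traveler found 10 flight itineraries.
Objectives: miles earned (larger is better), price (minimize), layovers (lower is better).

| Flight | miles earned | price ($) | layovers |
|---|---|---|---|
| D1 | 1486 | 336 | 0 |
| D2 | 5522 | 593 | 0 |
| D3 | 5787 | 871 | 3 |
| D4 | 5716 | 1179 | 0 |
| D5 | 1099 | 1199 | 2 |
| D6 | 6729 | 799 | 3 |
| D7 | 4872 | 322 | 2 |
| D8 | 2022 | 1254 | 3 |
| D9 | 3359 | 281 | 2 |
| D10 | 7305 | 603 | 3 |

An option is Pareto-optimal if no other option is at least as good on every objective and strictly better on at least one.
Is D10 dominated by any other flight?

No

D1: worse on miles earned (1486 vs 7305).
D2: worse on miles earned (5522 vs 7305).
D3: worse on miles earned (5787 vs 7305).
D4: worse on miles earned (5716 vs 7305).
D5: worse on miles earned (1099 vs 7305).
D6: worse on miles earned (6729 vs 7305).
D7: worse on miles earned (4872 vs 7305).
D8: worse on miles earned (2022 vs 7305).
D9: worse on miles earned (3359 vs 7305).
No option is at least as good as D10 on every objective and strictly better on one.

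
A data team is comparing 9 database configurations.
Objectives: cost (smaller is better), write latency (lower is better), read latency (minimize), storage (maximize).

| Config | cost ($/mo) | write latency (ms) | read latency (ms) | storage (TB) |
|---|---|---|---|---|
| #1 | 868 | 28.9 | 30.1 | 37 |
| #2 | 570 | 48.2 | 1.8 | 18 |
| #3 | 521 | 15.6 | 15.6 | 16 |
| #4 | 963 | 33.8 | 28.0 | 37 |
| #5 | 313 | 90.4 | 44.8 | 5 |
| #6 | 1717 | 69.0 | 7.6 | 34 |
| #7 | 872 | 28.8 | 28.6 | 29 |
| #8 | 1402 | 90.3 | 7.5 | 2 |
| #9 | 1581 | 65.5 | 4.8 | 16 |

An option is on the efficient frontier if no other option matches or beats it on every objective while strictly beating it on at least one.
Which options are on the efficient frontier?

#1: not dominated.
#2: not dominated (best read latency).
#3: not dominated (best write latency).
#4: not dominated.
#5: not dominated (best cost).
#6: not dominated.
#7: not dominated.
#8: dominated by #2 (cost 570≤1402, write latency 48.2≤90.3, read latency 1.8≤7.5, storage 18≥2).
#9: dominated by #2 (cost 570≤1581, write latency 48.2≤65.5, read latency 1.8≤4.8, storage 18≥16).

#1, #2, #3, #4, #5, #6, #7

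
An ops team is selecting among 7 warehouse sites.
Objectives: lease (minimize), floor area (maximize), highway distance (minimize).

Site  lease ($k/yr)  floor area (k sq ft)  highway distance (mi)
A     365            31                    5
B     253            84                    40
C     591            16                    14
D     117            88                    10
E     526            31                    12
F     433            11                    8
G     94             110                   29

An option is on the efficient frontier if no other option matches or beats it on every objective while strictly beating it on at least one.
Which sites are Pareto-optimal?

A, D, G

A: not dominated (best highway distance).
B: dominated by D (lease 117≤253, floor area 88≥84, highway distance 10≤40).
C: dominated by A (lease 365≤591, floor area 31≥16, highway distance 5≤14).
D: not dominated.
E: dominated by A (lease 365≤526, floor area 31≥31, highway distance 5≤12).
F: dominated by A (lease 365≤433, floor area 31≥11, highway distance 5≤8).
G: not dominated (best lease).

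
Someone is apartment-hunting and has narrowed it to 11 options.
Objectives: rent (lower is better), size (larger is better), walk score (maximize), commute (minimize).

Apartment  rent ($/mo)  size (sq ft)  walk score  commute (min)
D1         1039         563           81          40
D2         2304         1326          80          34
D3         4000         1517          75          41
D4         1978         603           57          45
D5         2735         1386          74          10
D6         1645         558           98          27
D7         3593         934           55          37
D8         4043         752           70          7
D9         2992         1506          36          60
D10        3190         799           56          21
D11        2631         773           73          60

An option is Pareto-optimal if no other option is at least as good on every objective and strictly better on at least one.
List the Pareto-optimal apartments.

D1: not dominated (best rent).
D2: not dominated.
D3: not dominated (best size).
D4: not dominated.
D5: not dominated.
D6: not dominated (best walk score).
D7: dominated by D2 (rent 2304≤3593, size 1326≥934, walk score 80≥55, commute 34≤37).
D8: not dominated (best commute).
D9: not dominated.
D10: dominated by D5 (rent 2735≤3190, size 1386≥799, walk score 74≥56, commute 10≤21).
D11: dominated by D2 (rent 2304≤2631, size 1326≥773, walk score 80≥73, commute 34≤60).

D1, D2, D3, D4, D5, D6, D8, D9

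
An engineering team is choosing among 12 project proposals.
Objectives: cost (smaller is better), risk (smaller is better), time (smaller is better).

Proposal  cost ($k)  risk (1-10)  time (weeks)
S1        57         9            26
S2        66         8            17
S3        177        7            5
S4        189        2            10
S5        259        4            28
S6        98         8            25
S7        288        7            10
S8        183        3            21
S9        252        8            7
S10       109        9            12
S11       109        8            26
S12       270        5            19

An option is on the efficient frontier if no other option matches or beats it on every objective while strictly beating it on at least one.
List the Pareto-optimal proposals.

S1: not dominated (best cost).
S2: not dominated.
S3: not dominated (best time).
S4: not dominated (best risk).
S5: dominated by S4 (cost 189≤259, risk 2≤4, time 10≤28).
S6: dominated by S2 (cost 66≤98, risk 8≤8, time 17≤25).
S7: dominated by S3 (cost 177≤288, risk 7≤7, time 5≤10).
S8: not dominated.
S9: dominated by S3 (cost 177≤252, risk 7≤8, time 5≤7).
S10: not dominated.
S11: dominated by S2 (cost 66≤109, risk 8≤8, time 17≤26).
S12: dominated by S4 (cost 189≤270, risk 2≤5, time 10≤19).

S1, S2, S3, S4, S8, S10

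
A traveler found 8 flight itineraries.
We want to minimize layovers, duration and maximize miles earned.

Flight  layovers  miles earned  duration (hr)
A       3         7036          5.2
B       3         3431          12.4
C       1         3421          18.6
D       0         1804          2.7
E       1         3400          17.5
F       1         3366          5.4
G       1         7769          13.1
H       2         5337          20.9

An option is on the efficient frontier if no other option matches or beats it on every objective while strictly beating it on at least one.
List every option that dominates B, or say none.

A: layovers 3≤3, miles earned 7036≥3431, duration 5.2≤12.4 — dominates B.
Others (C, D, E, F, G, H) are each worse than B on at least one objective.

A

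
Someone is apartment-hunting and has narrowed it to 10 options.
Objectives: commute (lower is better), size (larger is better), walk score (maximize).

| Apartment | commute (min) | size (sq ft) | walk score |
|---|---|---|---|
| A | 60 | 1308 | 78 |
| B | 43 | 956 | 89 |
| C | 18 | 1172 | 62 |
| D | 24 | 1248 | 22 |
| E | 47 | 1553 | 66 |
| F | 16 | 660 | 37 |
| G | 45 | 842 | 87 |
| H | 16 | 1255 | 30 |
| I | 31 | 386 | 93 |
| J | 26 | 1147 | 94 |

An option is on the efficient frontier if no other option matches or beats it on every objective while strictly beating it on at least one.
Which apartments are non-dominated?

A, C, E, F, H, J

A: not dominated.
B: dominated by J (commute 26≤43, size 1147≥956, walk score 94≥89).
C: not dominated.
D: dominated by H (commute 16≤24, size 1255≥1248, walk score 30≥22).
E: not dominated (best size).
F: not dominated.
G: dominated by B (commute 43≤45, size 956≥842, walk score 89≥87).
H: not dominated.
I: dominated by J (commute 26≤31, size 1147≥386, walk score 94≥93).
J: not dominated (best walk score).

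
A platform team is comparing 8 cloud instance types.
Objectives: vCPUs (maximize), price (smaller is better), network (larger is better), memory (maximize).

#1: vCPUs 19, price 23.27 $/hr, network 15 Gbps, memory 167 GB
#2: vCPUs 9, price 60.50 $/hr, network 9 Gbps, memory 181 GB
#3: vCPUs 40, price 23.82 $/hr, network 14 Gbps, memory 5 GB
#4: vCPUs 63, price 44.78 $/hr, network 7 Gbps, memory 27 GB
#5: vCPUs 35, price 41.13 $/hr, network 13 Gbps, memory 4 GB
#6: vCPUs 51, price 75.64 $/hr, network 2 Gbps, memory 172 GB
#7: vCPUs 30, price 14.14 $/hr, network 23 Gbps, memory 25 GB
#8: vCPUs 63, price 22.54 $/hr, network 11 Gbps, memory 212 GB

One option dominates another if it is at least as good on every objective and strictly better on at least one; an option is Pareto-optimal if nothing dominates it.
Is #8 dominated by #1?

#1 vs #8: #1 is worse on vCPUs (19 vs 63), so it does not dominate #8.

No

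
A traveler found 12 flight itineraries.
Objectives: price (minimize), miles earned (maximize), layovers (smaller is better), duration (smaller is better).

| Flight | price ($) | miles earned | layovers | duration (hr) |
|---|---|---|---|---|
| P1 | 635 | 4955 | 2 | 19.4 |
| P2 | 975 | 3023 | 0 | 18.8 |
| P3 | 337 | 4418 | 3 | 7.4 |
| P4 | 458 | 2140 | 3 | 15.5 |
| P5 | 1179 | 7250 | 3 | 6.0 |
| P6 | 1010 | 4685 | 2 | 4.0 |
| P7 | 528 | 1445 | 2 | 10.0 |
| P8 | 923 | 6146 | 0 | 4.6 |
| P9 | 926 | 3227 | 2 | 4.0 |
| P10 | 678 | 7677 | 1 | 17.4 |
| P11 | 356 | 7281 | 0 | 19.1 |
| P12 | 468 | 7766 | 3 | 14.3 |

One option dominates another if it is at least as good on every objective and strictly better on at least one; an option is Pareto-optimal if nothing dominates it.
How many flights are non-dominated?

P1: dominated by P11 (price 356≤635, miles earned 7281≥4955, layovers 0≤2, duration 19.1≤19.4).
P2: dominated by P8 (price 923≤975, miles earned 6146≥3023, layovers 0≤0, duration 4.6≤18.8).
P3: not dominated (best price).
P4: dominated by P3 (price 337≤458, miles earned 4418≥2140, layovers 3≤3, duration 7.4≤15.5).
P5: not dominated.
P6: not dominated.
P7: not dominated.
P8: not dominated.
P9: not dominated.
P10: not dominated.
P11: not dominated.
P12: not dominated (best miles earned).
Pareto-optimal: P3, P5, P6, P7, P8, P9, P10, P11, P12 → 9.

9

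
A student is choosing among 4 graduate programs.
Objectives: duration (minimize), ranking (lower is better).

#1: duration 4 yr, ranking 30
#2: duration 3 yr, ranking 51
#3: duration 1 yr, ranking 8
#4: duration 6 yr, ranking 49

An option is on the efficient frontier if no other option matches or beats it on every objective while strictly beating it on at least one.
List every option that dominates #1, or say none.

#3

#3: duration 1≤4, ranking 8≤30 — dominates #1.
Others (#2, #4) are each worse than #1 on at least one objective.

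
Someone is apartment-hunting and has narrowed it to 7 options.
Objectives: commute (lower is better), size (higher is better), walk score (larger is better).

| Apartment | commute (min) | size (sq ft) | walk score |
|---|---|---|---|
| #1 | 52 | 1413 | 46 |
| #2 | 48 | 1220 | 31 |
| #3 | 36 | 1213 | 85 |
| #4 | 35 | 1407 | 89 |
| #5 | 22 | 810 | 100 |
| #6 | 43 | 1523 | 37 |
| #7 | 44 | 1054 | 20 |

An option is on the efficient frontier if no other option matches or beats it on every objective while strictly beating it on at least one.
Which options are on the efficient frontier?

#1: not dominated.
#2: dominated by #4 (commute 35≤48, size 1407≥1220, walk score 89≥31).
#3: dominated by #4 (commute 35≤36, size 1407≥1213, walk score 89≥85).
#4: not dominated.
#5: not dominated (best commute).
#6: not dominated (best size).
#7: dominated by #3 (commute 36≤44, size 1213≥1054, walk score 85≥20).

#1, #4, #5, #6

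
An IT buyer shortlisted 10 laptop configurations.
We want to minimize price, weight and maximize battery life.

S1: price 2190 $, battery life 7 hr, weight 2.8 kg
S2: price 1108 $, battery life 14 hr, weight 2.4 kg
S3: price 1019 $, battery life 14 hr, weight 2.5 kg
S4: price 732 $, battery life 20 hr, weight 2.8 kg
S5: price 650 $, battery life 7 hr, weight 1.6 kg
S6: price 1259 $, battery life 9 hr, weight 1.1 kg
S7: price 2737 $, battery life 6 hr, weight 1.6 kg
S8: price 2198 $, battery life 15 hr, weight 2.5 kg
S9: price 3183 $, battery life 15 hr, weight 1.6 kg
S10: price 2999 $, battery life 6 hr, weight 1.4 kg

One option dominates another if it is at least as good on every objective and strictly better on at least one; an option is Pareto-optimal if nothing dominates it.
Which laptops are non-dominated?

S1: dominated by S2 (price 1108≤2190, battery life 14≥7, weight 2.4≤2.8).
S2: not dominated.
S3: not dominated.
S4: not dominated (best battery life).
S5: not dominated (best price).
S6: not dominated (best weight).
S7: dominated by S5 (price 650≤2737, battery life 7≥6, weight 1.6≤1.6).
S8: not dominated.
S9: not dominated.
S10: dominated by S6 (price 1259≤2999, battery life 9≥6, weight 1.1≤1.4).

S2, S3, S4, S5, S6, S8, S9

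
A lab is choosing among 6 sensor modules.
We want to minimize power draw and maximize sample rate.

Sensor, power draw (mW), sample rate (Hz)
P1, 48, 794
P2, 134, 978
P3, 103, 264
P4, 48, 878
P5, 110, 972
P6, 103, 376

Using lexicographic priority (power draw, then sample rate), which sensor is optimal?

First minimize power draw: best is 48, kept {P1, P4}.
Then maximize sample rate: best is 878, kept {P4}.

P4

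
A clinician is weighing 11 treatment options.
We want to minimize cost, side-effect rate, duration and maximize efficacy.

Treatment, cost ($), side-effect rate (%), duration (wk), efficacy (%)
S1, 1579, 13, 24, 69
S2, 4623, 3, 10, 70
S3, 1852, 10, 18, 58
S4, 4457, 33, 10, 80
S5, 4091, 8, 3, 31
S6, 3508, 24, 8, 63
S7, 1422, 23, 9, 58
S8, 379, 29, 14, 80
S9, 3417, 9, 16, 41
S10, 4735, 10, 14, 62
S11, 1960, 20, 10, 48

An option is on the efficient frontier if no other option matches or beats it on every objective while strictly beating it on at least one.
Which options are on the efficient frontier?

S1: not dominated.
S2: not dominated (best side-effect rate).
S3: not dominated.
S4: not dominated.
S5: not dominated (best duration).
S6: not dominated.
S7: not dominated.
S8: not dominated (best cost).
S9: not dominated.
S10: dominated by S2 (cost 4623≤4735, side-effect rate 3≤10, duration 10≤14, efficacy 70≥62).
S11: not dominated.

S1, S2, S3, S4, S5, S6, S7, S8, S9, S11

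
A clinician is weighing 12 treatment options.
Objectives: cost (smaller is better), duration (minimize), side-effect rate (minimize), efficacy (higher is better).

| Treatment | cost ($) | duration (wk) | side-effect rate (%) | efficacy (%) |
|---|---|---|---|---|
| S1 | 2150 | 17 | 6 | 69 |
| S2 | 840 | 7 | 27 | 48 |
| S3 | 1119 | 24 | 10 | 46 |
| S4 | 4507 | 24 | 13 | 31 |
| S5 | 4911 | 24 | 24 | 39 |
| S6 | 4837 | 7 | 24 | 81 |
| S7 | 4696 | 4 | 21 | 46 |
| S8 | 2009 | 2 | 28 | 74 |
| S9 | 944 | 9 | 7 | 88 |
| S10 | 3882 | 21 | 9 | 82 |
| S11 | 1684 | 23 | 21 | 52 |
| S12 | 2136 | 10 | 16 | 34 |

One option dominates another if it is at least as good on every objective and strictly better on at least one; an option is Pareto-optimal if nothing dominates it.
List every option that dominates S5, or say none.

S1: cost 2150≤4911, duration 17≤24, side-effect rate 6≤24, efficacy 69≥39 — dominates S5.
S3: cost 1119≤4911, duration 24≤24, side-effect rate 10≤24, efficacy 46≥39 — dominates S5.
S6: cost 4837≤4911, duration 7≤24, side-effect rate 24≤24, efficacy 81≥39 — dominates S5.
S7: cost 4696≤4911, duration 4≤24, side-effect rate 21≤24, efficacy 46≥39 — dominates S5.
S9: cost 944≤4911, duration 9≤24, side-effect rate 7≤24, efficacy 88≥39 — dominates S5.
S10: cost 3882≤4911, duration 21≤24, side-effect rate 9≤24, efficacy 82≥39 — dominates S5.
S11: cost 1684≤4911, duration 23≤24, side-effect rate 21≤24, efficacy 52≥39 — dominates S5.
Others (S2, S4, S8, S12) are each worse than S5 on at least one objective.

S1, S3, S6, S7, S9, S10, S11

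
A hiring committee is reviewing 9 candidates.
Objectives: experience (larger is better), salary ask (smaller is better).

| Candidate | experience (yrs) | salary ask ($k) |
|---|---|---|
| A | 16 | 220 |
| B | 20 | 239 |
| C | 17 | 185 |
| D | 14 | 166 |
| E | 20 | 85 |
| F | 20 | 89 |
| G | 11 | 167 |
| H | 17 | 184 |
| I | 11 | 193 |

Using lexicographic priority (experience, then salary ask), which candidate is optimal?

E

First maximize experience: best is 20, kept {B, E, F}.
Then minimize salary ask: best is 85, kept {E}.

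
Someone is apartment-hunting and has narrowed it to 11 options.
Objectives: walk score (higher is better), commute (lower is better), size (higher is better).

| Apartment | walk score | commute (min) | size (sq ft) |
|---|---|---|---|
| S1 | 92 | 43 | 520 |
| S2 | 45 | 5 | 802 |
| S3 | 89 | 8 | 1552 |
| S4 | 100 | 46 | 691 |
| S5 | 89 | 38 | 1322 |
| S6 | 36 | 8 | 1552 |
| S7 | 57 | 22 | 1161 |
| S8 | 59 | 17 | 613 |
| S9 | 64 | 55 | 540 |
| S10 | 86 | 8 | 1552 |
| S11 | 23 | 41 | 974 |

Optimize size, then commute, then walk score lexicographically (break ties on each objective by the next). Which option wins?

S3

First maximize size: best is 1552, kept {S3, S6, S10}.
Then minimize commute: best is 8, kept {S3, S6, S10}.
Then maximize walk score: best is 89, kept {S3}.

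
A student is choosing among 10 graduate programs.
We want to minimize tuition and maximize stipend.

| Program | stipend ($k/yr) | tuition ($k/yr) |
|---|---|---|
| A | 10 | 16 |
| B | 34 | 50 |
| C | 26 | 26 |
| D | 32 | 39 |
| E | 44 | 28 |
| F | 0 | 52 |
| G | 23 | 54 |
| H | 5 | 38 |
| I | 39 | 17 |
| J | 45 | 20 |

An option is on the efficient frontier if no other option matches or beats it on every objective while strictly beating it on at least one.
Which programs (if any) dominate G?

B: stipend 34≥23, tuition 50≤54 — dominates G.
C: stipend 26≥23, tuition 26≤54 — dominates G.
D: stipend 32≥23, tuition 39≤54 — dominates G.
E: stipend 44≥23, tuition 28≤54 — dominates G.
I: stipend 39≥23, tuition 17≤54 — dominates G.
J: stipend 45≥23, tuition 20≤54 — dominates G.
Others (A, F, H) are each worse than G on at least one objective.

B, C, D, E, I, J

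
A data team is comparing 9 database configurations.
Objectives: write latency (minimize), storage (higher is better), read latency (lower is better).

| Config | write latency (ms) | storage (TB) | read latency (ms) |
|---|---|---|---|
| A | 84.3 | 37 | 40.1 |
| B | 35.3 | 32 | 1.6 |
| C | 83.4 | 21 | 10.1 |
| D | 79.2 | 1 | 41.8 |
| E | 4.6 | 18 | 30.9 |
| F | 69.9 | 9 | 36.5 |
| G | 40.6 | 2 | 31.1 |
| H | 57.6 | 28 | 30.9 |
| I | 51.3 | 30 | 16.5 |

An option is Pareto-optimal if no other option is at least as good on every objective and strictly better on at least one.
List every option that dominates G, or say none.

B, E

B: write latency 35.3≤40.6, storage 32≥2, read latency 1.6≤31.1 — dominates G.
E: write latency 4.6≤40.6, storage 18≥2, read latency 30.9≤31.1 — dominates G.
Others (A, C, D, F, H, I) are each worse than G on at least one objective.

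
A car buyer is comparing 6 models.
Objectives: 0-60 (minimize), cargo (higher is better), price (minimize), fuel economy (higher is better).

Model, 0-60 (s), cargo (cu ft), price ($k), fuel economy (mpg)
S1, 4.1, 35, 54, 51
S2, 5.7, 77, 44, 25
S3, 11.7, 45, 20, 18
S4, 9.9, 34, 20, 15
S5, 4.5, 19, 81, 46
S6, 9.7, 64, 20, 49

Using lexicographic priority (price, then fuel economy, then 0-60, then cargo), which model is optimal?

S6

First minimize price: best is 20, kept {S3, S4, S6}.
Then maximize fuel economy: best is 49, kept {S6}.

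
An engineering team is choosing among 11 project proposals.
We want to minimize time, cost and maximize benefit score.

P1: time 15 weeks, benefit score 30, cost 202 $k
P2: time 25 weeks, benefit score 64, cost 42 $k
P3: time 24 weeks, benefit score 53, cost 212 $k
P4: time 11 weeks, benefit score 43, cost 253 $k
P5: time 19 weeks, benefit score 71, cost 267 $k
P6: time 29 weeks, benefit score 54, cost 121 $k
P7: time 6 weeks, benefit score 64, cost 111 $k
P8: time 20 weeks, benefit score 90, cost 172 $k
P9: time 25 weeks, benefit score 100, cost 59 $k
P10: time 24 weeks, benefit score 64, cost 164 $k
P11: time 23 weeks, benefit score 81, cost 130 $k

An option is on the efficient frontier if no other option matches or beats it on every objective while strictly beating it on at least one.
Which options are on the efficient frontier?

P1: dominated by P7 (time 6≤15, benefit score 64≥30, cost 111≤202).
P2: not dominated (best cost).
P3: dominated by P7 (time 6≤24, benefit score 64≥53, cost 111≤212).
P4: dominated by P7 (time 6≤11, benefit score 64≥43, cost 111≤253).
P5: not dominated.
P6: dominated by P2 (time 25≤29, benefit score 64≥54, cost 42≤121).
P7: not dominated (best time).
P8: not dominated.
P9: not dominated (best benefit score).
P10: dominated by P7 (time 6≤24, benefit score 64≥64, cost 111≤164).
P11: not dominated.

P2, P5, P7, P8, P9, P11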